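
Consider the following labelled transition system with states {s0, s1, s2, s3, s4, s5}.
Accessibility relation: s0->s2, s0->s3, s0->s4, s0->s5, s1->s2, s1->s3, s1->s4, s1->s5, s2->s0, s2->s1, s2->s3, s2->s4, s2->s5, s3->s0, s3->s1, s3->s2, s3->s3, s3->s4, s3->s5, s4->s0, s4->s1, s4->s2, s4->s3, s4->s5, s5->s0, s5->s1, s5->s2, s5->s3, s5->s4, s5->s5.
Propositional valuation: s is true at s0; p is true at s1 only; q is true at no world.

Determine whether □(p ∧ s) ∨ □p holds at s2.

At s2: □(p ∧ s) is false, □p is false, so □(p ∧ s) ∨ □p is false.
  At s2: □(p ∧ s) requires p ∧ s at every successor {s0, s1, s3, s4, s5}.
    p ∧ s fails at s0, so □(p ∧ s) is false at s2.
  At s2: □p requires p at every successor {s0, s1, s3, s4, s5}.
    p fails at s0, so □p is false at s2.

No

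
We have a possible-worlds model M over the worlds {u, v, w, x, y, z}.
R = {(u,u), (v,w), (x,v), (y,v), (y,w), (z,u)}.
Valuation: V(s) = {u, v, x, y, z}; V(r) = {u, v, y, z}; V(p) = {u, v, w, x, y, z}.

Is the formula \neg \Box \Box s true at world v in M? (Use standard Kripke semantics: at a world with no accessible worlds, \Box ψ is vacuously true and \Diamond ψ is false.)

No

At v: \Box \Box s is true, so \neg \Box \Box s is false.
  At v: \Box \Box s requires \Box s at every successor {w}.
      At w: no accessible worlds, so \Box s holds vacuously.
  So \Box \Box s is true at v.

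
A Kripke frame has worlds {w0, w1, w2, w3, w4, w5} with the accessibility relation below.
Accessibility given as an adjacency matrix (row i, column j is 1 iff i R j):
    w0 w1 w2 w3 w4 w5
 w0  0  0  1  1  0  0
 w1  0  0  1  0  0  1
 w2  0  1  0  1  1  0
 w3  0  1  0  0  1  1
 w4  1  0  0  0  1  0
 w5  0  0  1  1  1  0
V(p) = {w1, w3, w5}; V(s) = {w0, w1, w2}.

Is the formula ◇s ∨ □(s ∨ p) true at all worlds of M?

Let φ = ◇s ∨ □(s ∨ p). Evaluate φ at each world:
  w0 (successors {w2, w3}): φ is true.
  w1 (successors {w2, w5}): φ is true.
  w2 (successors {w1, w3, w4}): φ is true.
  w3 (successors {w1, w4, w5}): φ is true.
  w4 (successors {w0, w4}): φ is true.
  w5 (successors {w2, w3, w4}): φ is true.
For instance, at w2:
  At w2: ◇s is true, □(s ∨ p) is false, so ◇s ∨ □(s ∨ p) is true.
    At w2: ◇s requires s at some successor in {w1, w3, w4}.
      s holds at w1, so ◇s is true at w2.
    At w2: □(s ∨ p) requires s ∨ p at every successor {w1, w3, w4}.
      s ∨ p fails at w4, so □(s ∨ p) is false at w2.

Yes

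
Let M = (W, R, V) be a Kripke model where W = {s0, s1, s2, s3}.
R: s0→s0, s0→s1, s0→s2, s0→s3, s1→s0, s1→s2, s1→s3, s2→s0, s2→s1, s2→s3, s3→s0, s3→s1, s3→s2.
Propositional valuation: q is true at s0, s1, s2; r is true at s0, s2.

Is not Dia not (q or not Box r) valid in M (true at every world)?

Let φ = not Dia not (q or not Box r). Evaluate φ at each world:
  s0 (successors {s0, s1, s2, s3}): φ is true.
  s1 (successors {s0, s2, s3}): φ is true.
  s2 (successors {s0, s1, s3}): φ is true.
  s3 (successors {s0, s1, s2}): φ is true.
For instance, at s3:
  At s3: Dia not (q or not Box r) is false, so not Dia not (q or not Box r) is true.
    At s3: Dia not (q or not Box r) requires not (q or not Box r) at some successor in {s0, s1, s2}.
      At s0: not (q or not Box r) is false.
      At s1: not (q or not Box r) is false.
      At s2: not (q or not Box r) is false.
    So Dia not (q or not Box r) is false at s3.

Yes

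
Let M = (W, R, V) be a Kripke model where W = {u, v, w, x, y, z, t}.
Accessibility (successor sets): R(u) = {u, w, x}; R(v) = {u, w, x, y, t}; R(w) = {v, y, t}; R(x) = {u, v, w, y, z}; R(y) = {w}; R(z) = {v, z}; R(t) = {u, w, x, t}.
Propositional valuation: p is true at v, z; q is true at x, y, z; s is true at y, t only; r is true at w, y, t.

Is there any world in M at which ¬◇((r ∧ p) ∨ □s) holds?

Let φ = ¬◇((r ∧ p) ∨ □s). Evaluate φ at each world:
  u (successors {u, w, x}): φ is true.
  v (successors {u, w, x, y, t}): φ is true.
  w (successors {v, y, t}): φ is true.
  x (successors {u, v, w, y, z}): φ is true.
  y (successors {w}): φ is true.
  z (successors {v, z}): φ is true.
  t (successors {u, w, x, t}): φ is true.
Detail at u (witness):
  At u: ◇((r ∧ p) ∨ □s) is false, so ¬◇((r ∧ p) ∨ □s) is true.
    At u: ◇((r ∧ p) ∨ □s) requires (r ∧ p) ∨ □s at some successor in {u, w, x}.
      At u: (r ∧ p) ∨ □s is false.
      At w: (r ∧ p) ∨ □s is false.
      At x: (r ∧ p) ∨ □s is false.
    So ◇((r ∧ p) ∨ □s) is false at u.

Yes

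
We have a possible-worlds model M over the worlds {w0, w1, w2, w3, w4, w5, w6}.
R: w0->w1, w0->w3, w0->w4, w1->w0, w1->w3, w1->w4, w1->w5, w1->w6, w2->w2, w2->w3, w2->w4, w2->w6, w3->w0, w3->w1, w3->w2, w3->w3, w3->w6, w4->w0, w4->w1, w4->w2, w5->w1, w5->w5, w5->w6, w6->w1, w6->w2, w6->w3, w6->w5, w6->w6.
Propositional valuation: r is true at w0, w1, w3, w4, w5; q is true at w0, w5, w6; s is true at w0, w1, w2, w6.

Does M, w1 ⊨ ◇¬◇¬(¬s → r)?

At w1: ◇¬◇¬(¬s → r) requires ¬◇¬(¬s → r) at some successor in {w0, w3, w4, w5, w6}.
  ¬◇¬(¬s → r) holds at w0, so ◇¬◇¬(¬s → r) is true at w1.
    At w0: ◇¬(¬s → r) is false, so ¬◇¬(¬s → r) is true.
      At w0: ◇¬(¬s → r) requires ¬(¬s → r) at some successor in {w1, w3, w4}.
        At w1: ¬(¬s → r) is false.
        At w3: ¬(¬s → r) is false.
        At w4: ¬(¬s → r) is false.
      So ◇¬(¬s → r) is false at w0.

Yes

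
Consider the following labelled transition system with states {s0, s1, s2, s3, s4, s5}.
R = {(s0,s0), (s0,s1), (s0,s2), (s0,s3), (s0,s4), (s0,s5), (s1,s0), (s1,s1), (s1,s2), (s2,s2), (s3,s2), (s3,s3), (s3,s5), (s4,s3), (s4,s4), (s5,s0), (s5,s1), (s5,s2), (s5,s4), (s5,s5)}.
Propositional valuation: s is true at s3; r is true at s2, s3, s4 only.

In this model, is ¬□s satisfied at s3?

Yes

Recall that □ψ holds at a world iff ψ holds at every accessible world, and ◇ψ holds iff ψ holds at some accessible world.
At s3: □s is false, so ¬□s is true.
  At s3: □s requires s at every successor {s2, s3, s5}.
    s fails at s2, so □s is false at s3.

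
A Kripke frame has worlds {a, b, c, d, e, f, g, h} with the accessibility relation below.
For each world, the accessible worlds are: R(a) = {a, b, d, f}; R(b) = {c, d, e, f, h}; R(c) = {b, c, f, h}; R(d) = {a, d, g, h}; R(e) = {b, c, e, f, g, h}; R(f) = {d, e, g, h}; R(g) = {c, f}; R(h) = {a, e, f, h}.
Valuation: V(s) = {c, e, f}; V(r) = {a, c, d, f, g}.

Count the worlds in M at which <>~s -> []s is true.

1

Let φ = <>~s -> []s. Evaluate φ at each world:
  a (successors {a, b, d, f}): φ is false.
  b (successors {c, d, e, f, h}): φ is false.
  c (successors {b, c, f, h}): φ is false.
  d (successors {a, d, g, h}): φ is false.
  e (successors {b, c, e, f, g, h}): φ is false.
  f (successors {d, e, g, h}): φ is false.
  g (successors {c, f}): φ is true.
  h (successors {a, e, f, h}): φ is false.
For instance, at a:
  At a: <>~s is true, []s is false, so <>~s -> []s is false.
    At a: <>~s requires ~s at some successor in {a, b, d, f}.
      ~s holds at a, so <>~s is true at a.
    At a: []s requires s at every successor {a, b, d, f}.
      s fails at a, so []s is false at a.
Satisfying worlds: {g}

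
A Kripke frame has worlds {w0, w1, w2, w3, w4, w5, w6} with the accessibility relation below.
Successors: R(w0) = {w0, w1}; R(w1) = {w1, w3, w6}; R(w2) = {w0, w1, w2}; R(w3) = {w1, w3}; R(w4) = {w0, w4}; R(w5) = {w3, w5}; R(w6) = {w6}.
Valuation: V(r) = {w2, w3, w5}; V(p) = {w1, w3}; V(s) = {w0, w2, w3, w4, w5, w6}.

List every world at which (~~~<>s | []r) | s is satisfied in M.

w0, w2, w3, w4, w5, w6

Let φ = (~~~<>s | []r) | s. Evaluate φ at each world:
  w0 (successors {w0, w1}): φ is true.
  w1 (successors {w1, w3, w6}): φ is false.
  w2 (successors {w0, w1, w2}): φ is true.
  w3 (successors {w1, w3}): φ is true.
  w4 (successors {w0, w4}): φ is true.
  w5 (successors {w3, w5}): φ is true.
  w6 (successors {w6}): φ is true.
For instance, at w5:
  At w5: ~~~<>s | []r is true, s is true, so (~~~<>s | []r) | s is true.
    At w5: ~~~<>s is false, []r is true, so ~~~<>s | []r is true.
      At w5: ~~<>s is true, so ~~~<>s is false.
      At w5: []r requires r at every successor {w3, w5}.
        At w3: r is true.
        At w5: r is true.
      So []r is true at w5.
Satisfying worlds: {w0, w2, w3, w4, w5, w6}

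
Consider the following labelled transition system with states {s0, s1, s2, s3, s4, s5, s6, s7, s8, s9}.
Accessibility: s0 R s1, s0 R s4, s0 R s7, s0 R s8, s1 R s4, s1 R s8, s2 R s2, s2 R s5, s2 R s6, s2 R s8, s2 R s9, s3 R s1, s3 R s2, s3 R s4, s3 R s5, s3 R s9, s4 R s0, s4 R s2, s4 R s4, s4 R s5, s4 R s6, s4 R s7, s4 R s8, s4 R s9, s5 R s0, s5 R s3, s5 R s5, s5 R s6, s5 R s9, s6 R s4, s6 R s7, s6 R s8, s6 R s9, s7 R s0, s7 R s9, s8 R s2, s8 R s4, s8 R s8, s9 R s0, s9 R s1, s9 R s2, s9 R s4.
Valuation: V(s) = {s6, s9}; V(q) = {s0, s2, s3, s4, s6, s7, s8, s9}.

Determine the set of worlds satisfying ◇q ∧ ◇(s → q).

s0, s1, s2, s3, s4, s5, s6, s7, s8, s9

Let φ = ◇q ∧ ◇(s → q). Evaluate φ at each world:
  s0 (successors {s1, s4, s7, s8}): φ is true.
  s1 (successors {s4, s8}): φ is true.
  s2 (successors {s2, s5, s6, s8, s9}): φ is true.
  s3 (successors {s1, s2, s4, s5, s9}): φ is true.
  s4 (successors {s0, s2, s4, s5, s6, s7, s8, s9}): φ is true.
  s5 (successors {s0, s3, s5, s6, s9}): φ is true.
  s6 (successors {s4, s7, s8, s9}): φ is true.
  s7 (successors {s0, s9}): φ is true.
  s8 (successors {s2, s4, s8}): φ is true.
  s9 (successors {s0, s1, s2, s4}): φ is true.
For instance, at s5:
  At s5: ◇q is true, ◇(s → q) is true, so ◇q ∧ ◇(s → q) is true.
    At s5: ◇q requires q at some successor in {s0, s3, s5, s6, s9}.
      q holds at s0, so ◇q is true at s5.
    At s5: ◇(s → q) requires s → q at some successor in {s0, s3, s5, s6, s9}.
      s → q holds at s0, so ◇(s → q) is true at s5.
Satisfying worlds: {s0, s1, s2, s3, s4, s5, s6, s7, s8, s9}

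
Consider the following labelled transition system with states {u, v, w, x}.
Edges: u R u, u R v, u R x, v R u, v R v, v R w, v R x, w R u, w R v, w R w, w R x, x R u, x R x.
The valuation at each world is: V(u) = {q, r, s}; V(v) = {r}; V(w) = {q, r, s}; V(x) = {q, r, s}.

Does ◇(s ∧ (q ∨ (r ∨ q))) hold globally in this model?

Yes

Let φ = ◇(s ∧ (q ∨ (r ∨ q))). Evaluate φ at each world:
  u (successors {u, v, x}): φ is true.
  v (successors {u, v, w, x}): φ is true.
  w (successors {u, v, w, x}): φ is true.
  x (successors {u, x}): φ is true.
For instance, at u:
  At u: ◇(s ∧ (q ∨ (r ∨ q))) requires s ∧ (q ∨ (r ∨ q)) at some successor in {u, v, x}.
    s ∧ (q ∨ (r ∨ q)) holds at u, so ◇(s ∧ (q ∨ (r ∨ q))) is true at u.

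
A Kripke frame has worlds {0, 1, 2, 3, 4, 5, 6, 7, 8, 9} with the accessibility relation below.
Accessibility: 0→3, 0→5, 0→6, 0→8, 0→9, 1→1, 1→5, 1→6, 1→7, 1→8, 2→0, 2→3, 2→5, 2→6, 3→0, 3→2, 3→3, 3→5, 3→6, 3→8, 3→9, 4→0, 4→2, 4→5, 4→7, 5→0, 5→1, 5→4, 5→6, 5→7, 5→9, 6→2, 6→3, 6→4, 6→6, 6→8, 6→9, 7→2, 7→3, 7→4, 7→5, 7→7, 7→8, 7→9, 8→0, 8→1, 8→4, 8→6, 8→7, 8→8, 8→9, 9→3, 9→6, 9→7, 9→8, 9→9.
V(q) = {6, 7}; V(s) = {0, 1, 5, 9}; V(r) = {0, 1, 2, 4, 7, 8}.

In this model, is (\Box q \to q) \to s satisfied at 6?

No

At 6: \Box q \to q is true, s is false, so (\Box q \to q) \to s is false.
  At 6: \Box q is false, q is true, so \Box q \to q is true.
    At 6: \Box q requires q at every successor {2, 3, 4, 6, 8, 9}.
      q fails at 2, so \Box q is false at 6.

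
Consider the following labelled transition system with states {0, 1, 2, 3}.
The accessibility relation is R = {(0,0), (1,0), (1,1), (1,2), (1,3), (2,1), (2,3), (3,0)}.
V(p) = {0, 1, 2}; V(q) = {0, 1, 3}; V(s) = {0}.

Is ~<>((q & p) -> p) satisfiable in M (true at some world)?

No

Recall that <>ψ holds at a world iff ψ holds at some accessible world.
Let φ = ~<>((q & p) -> p). Evaluate φ at each world:
  0 (successors {0}): φ is false.
  1 (successors {0, 1, 2, 3}): φ is false.
  2 (successors {1, 3}): φ is false.
  3 (successors {0}): φ is false.
For instance, at 2:
  At 2: <>((q & p) -> p) is true, so ~<>((q & p) -> p) is false.
    At 2: <>((q & p) -> p) requires (q & p) -> p at some successor in {1, 3}.
      (q & p) -> p holds at 1, so <>((q & p) -> p) is true at 2.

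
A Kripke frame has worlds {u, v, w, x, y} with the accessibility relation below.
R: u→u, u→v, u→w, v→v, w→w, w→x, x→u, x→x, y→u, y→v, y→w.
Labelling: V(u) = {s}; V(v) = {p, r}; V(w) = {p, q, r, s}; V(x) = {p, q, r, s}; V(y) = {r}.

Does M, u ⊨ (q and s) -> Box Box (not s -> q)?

Yes

At u: q and s is false, Box Box (not s -> q) is false, so (q and s) -> Box Box (not s -> q) is true.
  At u: Box Box (not s -> q) requires Box (not s -> q) at every successor {u, v, w}.
    Box (not s -> q) fails at u, so Box Box (not s -> q) is false at u.
      At u: Box (not s -> q) requires not s -> q at every successor {u, v, w}.
        not s -> q fails at v, so Box (not s -> q) is false at u.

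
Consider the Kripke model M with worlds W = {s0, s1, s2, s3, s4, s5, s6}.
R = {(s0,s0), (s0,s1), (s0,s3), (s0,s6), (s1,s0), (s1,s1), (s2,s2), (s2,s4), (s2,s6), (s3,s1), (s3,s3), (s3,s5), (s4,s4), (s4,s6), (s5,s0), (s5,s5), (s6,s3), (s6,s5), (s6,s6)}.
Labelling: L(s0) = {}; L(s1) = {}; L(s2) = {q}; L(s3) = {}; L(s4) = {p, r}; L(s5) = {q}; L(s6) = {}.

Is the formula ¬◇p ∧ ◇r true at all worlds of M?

No

Let φ = ¬◇p ∧ ◇r. Evaluate φ at each world:
  s0 (successors {s0, s1, s3, s6}): φ is false.
  s1 (successors {s0, s1}): φ is false.
  s2 (successors {s2, s4, s6}): φ is false.
  s3 (successors {s1, s3, s5}): φ is false.
  s4 (successors {s4, s6}): φ is false.
  s5 (successors {s0, s5}): φ is false.
  s6 (successors {s3, s5, s6}): φ is false.
Detail at s0 (counterexample):
  At s0: ¬◇p is true, ◇r is false, so ¬◇p ∧ ◇r is false.
    At s0: ◇p is false, so ¬◇p is true.
      At s0: ◇p requires p at some successor in {s0, s1, s3, s6}.
        At s0: p is false.
        At s1: p is false.
        At s3: p is false.
        At s6: p is false.
      So ◇p is false at s0.
    At s0: ◇r requires r at some successor in {s0, s1, s3, s6}.
      At s0: r is false.
      At s1: r is false.
      At s3: r is false.
      At s6: r is false.
    So ◇r is false at s0.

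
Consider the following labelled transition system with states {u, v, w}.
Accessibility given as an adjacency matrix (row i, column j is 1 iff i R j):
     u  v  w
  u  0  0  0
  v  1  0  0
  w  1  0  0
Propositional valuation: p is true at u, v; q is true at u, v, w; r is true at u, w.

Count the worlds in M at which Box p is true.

3

Let φ = Box p. Evaluate φ at each world:
  u (successors ∅): φ is true.
  v (successors {u}): φ is true.
  w (successors {u}): φ is true.
For instance, at w:
  At w: Box p requires p at every successor {u}.
    At u: p is true.
  So Box p is true at w.
Satisfying worlds: {u, v, w}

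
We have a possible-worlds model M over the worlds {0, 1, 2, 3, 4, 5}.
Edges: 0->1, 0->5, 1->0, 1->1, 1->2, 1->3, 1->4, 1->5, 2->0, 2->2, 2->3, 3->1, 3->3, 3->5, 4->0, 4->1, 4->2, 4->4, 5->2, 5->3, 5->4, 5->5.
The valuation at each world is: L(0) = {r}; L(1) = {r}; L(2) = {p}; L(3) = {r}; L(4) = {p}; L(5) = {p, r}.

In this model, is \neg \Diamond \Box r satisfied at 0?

Yes

At 0: \Diamond \Box r is false, so \neg \Diamond \Box r is true.
  At 0: \Diamond \Box r requires \Box r at some successor in {1, 5}.
    At 1: \Box r is false.
    At 5: \Box r is false.
  So \Diamond \Box r is false at 0.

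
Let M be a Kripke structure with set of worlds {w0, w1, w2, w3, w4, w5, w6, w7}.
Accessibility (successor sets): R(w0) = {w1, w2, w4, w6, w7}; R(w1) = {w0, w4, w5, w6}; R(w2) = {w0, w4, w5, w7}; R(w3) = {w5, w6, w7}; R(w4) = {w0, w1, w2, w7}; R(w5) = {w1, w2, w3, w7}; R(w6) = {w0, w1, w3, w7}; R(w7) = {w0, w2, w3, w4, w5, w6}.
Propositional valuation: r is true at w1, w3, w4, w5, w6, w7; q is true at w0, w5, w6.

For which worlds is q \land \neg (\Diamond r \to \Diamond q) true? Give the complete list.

Recall that \Diamond ψ holds at a world iff ψ holds at some accessible world.
Let φ = q \land \neg (\Diamond r \to \Diamond q). Evaluate φ at each world:
  w0 (successors {w1, w2, w4, w6, w7}): φ is false.
  w1 (successors {w0, w4, w5, w6}): φ is false.
  w2 (successors {w0, w4, w5, w7}): φ is false.
  w3 (successors {w5, w6, w7}): φ is false.
  w4 (successors {w0, w1, w2, w7}): φ is false.
  w5 (successors {w1, w2, w3, w7}): φ is true.
  w6 (successors {w0, w1, w3, w7}): φ is false.
  w7 (successors {w0, w2, w3, w4, w5, w6}): φ is false.
For instance, at w1:
  At w1: q is false, \neg (\Diamond r \to \Diamond q) is false, so q \land \neg (\Diamond r \to \Diamond q) is false.
    At w1: \Diamond r \to \Diamond q is true, so \neg (\Diamond r \to \Diamond q) is false.
      At w1: \Diamond r is true, \Diamond q is true, so \Diamond r \to \Diamond q is true.
Satisfying worlds: {w5}

w5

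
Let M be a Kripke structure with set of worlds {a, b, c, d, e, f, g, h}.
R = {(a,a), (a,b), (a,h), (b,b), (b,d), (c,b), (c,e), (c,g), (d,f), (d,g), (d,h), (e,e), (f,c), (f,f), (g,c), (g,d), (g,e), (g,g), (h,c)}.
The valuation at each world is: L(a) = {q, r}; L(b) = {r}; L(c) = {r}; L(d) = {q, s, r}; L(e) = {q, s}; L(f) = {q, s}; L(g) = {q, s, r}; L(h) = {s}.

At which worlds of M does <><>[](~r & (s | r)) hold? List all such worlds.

Let φ = <><>[](~r & (s | r)). Evaluate φ at each world:
  a (successors {a, b, h}): φ is false.
  b (successors {b, d}): φ is false.
  c (successors {b, e, g}): φ is true.
  d (successors {f, g, h}): φ is true.
  e (successors {e}): φ is true.
  f (successors {c, f}): φ is true.
  g (successors {c, d, e, g}): φ is true.
  h (successors {c}): φ is true.
For instance, at c:
  At c: <><>[](~r & (s | r)) requires <>[](~r & (s | r)) at some successor in {b, e, g}.
    <>[](~r & (s | r)) holds at e, so <><>[](~r & (s | r)) is true at c.
      At e: <>[](~r & (s | r)) requires [](~r & (s | r)) at some successor in {e}.
        [](~r & (s | r)) holds at e, so <>[](~r & (s | r)) is true at e.
Satisfying worlds: {c, d, e, f, g, h}

c, d, e, f, g, h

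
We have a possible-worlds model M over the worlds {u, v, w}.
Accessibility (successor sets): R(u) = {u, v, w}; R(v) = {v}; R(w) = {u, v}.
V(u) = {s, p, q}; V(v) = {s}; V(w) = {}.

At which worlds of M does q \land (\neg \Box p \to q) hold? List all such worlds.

Recall that \Box ψ holds at a world iff ψ holds at every accessible world, and \Diamond ψ holds iff ψ holds at some accessible world.
Let φ = q \land (\neg \Box p \to q). Evaluate φ at each world:
  u (successors {u, v, w}): φ is true.
  v (successors {v}): φ is false.
  w (successors {u, v}): φ is false.
For instance, at v:
  At v: q is false, \neg \Box p \to q is false, so q \land (\neg \Box p \to q) is false.
    At v: \neg \Box p is true, q is false, so \neg \Box p \to q is false.
      At v: \Box p is false, so \neg \Box p is true.
Satisfying worlds: {u}

u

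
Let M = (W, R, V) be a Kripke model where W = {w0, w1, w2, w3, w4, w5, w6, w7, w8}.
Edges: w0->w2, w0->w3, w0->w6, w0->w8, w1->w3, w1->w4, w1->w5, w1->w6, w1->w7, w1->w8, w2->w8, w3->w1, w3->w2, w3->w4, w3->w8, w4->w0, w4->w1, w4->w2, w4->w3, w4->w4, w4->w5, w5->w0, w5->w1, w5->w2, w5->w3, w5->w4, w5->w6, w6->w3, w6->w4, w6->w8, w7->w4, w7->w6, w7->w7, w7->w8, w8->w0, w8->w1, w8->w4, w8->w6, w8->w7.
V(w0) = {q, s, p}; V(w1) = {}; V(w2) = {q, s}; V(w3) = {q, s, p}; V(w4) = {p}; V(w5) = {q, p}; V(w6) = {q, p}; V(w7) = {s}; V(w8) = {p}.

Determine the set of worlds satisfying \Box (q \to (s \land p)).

Let φ = \Box (q \to (s \land p)). Evaluate φ at each world:
  w0 (successors {w2, w3, w6, w8}): φ is false.
  w1 (successors {w3, w4, w5, w6, w7, w8}): φ is false.
  w2 (successors {w8}): φ is true.
  w3 (successors {w1, w2, w4, w8}): φ is false.
  w4 (successors {w0, w1, w2, w3, w4, w5}): φ is false.
  w5 (successors {w0, w1, w2, w3, w4, w6}): φ is false.
  w6 (successors {w3, w4, w8}): φ is true.
  w7 (successors {w4, w6, w7, w8}): φ is false.
  w8 (successors {w0, w1, w4, w6, w7}): φ is false.
For instance, at w2:
  At w2: \Box (q \to (s \land p)) requires q \to (s \land p) at every successor {w8}.
    At w8: q \to (s \land p) is true.
  So \Box (q \to (s \land p)) is true at w2.
Satisfying worlds: {w2, w6}

w2, w6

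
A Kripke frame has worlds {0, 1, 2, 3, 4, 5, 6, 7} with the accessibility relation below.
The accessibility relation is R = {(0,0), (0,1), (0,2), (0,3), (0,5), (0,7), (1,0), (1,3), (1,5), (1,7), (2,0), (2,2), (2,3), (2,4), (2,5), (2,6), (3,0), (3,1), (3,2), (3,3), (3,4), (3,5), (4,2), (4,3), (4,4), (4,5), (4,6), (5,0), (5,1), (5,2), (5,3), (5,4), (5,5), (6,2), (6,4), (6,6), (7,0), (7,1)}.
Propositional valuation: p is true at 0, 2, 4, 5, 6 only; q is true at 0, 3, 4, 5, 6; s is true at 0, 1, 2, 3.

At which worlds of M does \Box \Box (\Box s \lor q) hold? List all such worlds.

Let φ = \Box \Box (\Box s \lor q). Evaluate φ at each world:
  0 (successors {0, 1, 2, 3, 5, 7}): φ is false.
  1 (successors {0, 3, 5, 7}): φ is false.
  2 (successors {0, 2, 3, 4, 5, 6}): φ is false.
  3 (successors {0, 1, 2, 3, 4, 5}): φ is false.
  4 (successors {2, 3, 4, 5, 6}): φ is false.
  5 (successors {0, 1, 2, 3, 4, 5}): φ is false.
  6 (successors {2, 4, 6}): φ is false.
  7 (successors {0, 1}): φ is false.
For instance, at 2:
  At 2: \Box \Box (\Box s \lor q) requires \Box (\Box s \lor q) at every successor {0, 2, 3, 4, 5, 6}.
    \Box (\Box s \lor q) fails at 0, so \Box \Box (\Box s \lor q) is false at 2.
      At 0: \Box (\Box s \lor q) requires \Box s \lor q at every successor {0, 1, 2, 3, 5, 7}.
        \Box s \lor q fails at 1, so \Box (\Box s \lor q) is false at 0.
Satisfying worlds: none.

none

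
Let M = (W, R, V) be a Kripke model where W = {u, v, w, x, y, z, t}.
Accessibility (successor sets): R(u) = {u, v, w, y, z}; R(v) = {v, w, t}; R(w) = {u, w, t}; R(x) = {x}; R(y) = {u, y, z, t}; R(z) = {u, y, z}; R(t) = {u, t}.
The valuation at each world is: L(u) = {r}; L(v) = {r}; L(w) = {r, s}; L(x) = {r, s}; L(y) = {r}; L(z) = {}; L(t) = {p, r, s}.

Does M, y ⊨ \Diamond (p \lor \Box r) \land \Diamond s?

Yes

At y: \Diamond (p \lor \Box r) is true, \Diamond s is true, so \Diamond (p \lor \Box r) \land \Diamond s is true.
  At y: \Diamond (p \lor \Box r) requires p \lor \Box r at some successor in {u, y, z, t}.
    p \lor \Box r holds at t, so \Diamond (p \lor \Box r) is true at y.
      At t: p is true, \Box r is true, so p \lor \Box r is true.
  At y: \Diamond s requires s at some successor in {u, y, z, t}.
    s holds at t, so \Diamond s is true at y.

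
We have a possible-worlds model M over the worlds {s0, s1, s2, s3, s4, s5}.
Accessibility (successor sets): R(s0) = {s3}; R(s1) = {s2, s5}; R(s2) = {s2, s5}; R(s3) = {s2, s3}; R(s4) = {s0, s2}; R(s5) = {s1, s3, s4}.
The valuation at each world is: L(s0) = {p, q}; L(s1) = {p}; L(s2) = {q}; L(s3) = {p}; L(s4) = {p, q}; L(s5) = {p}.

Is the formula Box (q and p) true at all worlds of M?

Recall that Box ψ holds at a world iff ψ holds at every accessible world, and Dia ψ holds iff ψ holds at some accessible world.
Let φ = Box (q and p). Evaluate φ at each world:
  s0 (successors {s3}): φ is false.
  s1 (successors {s2, s5}): φ is false.
  s2 (successors {s2, s5}): φ is false.
  s3 (successors {s2, s3}): φ is false.
  s4 (successors {s0, s2}): φ is false.
  s5 (successors {s1, s3, s4}): φ is false.
Detail at s0 (counterexample):
  At s0: Box (q and p) requires q and p at every successor {s3}.
    q and p fails at s3, so Box (q and p) is false at s0.

No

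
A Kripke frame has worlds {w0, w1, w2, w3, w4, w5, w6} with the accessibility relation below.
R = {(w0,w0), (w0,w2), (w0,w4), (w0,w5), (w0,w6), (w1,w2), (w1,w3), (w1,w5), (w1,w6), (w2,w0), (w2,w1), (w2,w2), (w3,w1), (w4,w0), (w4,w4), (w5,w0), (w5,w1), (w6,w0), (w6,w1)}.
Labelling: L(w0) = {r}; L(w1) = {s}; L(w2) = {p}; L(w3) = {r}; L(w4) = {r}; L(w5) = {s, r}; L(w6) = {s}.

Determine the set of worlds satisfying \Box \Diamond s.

Let φ = \Box \Diamond s. Evaluate φ at each world:
  w0 (successors {w0, w2, w4, w5, w6}): φ is false.
  w1 (successors {w2, w3, w5, w6}): φ is true.
  w2 (successors {w0, w1, w2}): φ is true.
  w3 (successors {w1}): φ is true.
  w4 (successors {w0, w4}): φ is false.
  w5 (successors {w0, w1}): φ is true.
  w6 (successors {w0, w1}): φ is true.
For instance, at w5:
  At w5: \Box \Diamond s requires \Diamond s at every successor {w0, w1}.
      At w0: \Diamond s requires s at some successor in {w0, w2, w4, w5, w6}.
        s holds at w5, so \Diamond s is true at w0.
      At w1: \Diamond s requires s at some successor in {w2, w3, w5, w6}.
        s holds at w5, so \Diamond s is true at w1.
  So \Box \Diamond s is true at w5.
Satisfying worlds: {w1, w2, w3, w5, w6}

w1, w2, w3, w5, w6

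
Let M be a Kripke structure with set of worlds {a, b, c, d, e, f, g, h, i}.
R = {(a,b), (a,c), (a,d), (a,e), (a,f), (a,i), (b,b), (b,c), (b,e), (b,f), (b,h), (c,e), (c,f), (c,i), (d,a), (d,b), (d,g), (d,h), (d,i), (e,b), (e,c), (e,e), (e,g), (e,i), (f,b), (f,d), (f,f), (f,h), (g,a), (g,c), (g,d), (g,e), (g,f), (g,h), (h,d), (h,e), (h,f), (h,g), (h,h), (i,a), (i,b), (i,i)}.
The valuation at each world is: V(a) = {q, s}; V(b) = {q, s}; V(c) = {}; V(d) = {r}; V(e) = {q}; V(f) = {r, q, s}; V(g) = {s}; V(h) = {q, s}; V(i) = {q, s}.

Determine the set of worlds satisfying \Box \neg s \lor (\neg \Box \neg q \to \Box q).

Recall that \Box ψ holds at a world iff ψ holds at every accessible world, and \Diamond ψ holds iff ψ holds at some accessible world.
Let φ = \Box \neg s \lor (\neg \Box \neg q \to \Box q). Evaluate φ at each world:
  a (successors {b, c, d, e, f, i}): φ is false.
  b (successors {b, c, e, f, h}): φ is false.
  c (successors {e, f, i}): φ is true.
  d (successors {a, b, g, h, i}): φ is false.
  e (successors {b, c, e, g, i}): φ is false.
  f (successors {b, d, f, h}): φ is false.
  g (successors {a, c, d, e, f, h}): φ is false.
  h (successors {d, e, f, g, h}): φ is false.
  i (successors {a, b, i}): φ is true.
For instance, at f:
  At f: \Box \neg s is false, \neg \Box \neg q \to \Box q is false, so \Box \neg s \lor (\neg \Box \neg q \to \Box q) is false.
    At f: \Box \neg s requires \neg s at every successor {b, d, f, h}.
      \neg s fails at b, so \Box \neg s is false at f.
    At f: \neg \Box \neg q is true, \Box q is false, so \neg \Box \neg q \to \Box q is false.
      At f: \Box \neg q is false, so \neg \Box \neg q is true.
      At f: \Box q requires q at every successor {b, d, f, h}.
        q fails at d, so \Box q is false at f.
Satisfying worlds: {c, i}

c, i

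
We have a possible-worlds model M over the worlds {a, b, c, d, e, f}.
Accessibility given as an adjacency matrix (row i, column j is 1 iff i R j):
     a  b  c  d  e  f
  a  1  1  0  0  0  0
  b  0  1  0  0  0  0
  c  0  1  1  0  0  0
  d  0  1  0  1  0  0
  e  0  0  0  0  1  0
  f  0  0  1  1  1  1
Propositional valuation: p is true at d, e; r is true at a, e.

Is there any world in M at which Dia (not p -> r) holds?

Recall that Dia ψ holds at a world iff ψ holds at some accessible world.
Let φ = Dia (not p -> r). Evaluate φ at each world:
  a (successors {a, b}): φ is true.
  b (successors {b}): φ is false.
  c (successors {b, c}): φ is false.
  d (successors {b, d}): φ is true.
  e (successors {e}): φ is true.
  f (successors {c, d, e, f}): φ is true.
Detail at a (witness):
  At a: Dia (not p -> r) requires not p -> r at some successor in {a, b}.
    not p -> r holds at a, so Dia (not p -> r) is true at a.

Yes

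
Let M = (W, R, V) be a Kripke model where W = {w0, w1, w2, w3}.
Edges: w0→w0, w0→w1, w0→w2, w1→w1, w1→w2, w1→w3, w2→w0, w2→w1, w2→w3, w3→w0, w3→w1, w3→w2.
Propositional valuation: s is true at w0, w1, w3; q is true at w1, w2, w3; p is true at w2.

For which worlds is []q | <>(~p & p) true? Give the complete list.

w1

Recall that []ψ holds at a world iff ψ holds at every accessible world, and <>ψ holds iff ψ holds at some accessible world.
Let φ = []q | <>(~p & p). Evaluate φ at each world:
  w0 (successors {w0, w1, w2}): φ is false.
  w1 (successors {w1, w2, w3}): φ is true.
  w2 (successors {w0, w1, w3}): φ is false.
  w3 (successors {w0, w1, w2}): φ is false.
For instance, at w1:
  At w1: []q is true, <>(~p & p) is false, so []q | <>(~p & p) is true.
    At w1: []q requires q at every successor {w1, w2, w3}.
      At w1: q is true.
      At w2: q is true.
      At w3: q is true.
    So []q is true at w1.
    At w1: <>(~p & p) requires ~p & p at some successor in {w1, w2, w3}.
      At w1: ~p & p is false.
      At w2: ~p & p is false.
      At w3: ~p & p is false.
    So <>(~p & p) is false at w1.
Satisfying worlds: {w1}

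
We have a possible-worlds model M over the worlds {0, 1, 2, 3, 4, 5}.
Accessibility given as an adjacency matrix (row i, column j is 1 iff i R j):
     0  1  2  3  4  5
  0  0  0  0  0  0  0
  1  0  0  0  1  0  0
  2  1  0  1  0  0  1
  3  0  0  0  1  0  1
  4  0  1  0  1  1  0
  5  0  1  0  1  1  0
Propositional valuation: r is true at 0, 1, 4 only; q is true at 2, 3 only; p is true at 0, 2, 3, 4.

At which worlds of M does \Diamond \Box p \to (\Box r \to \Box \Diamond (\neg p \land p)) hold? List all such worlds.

Let φ = \Diamond \Box p \to (\Box r \to \Box \Diamond (\neg p \land p)). Evaluate φ at each world:
  0 (successors ∅): φ is true.
  1 (successors {3}): φ is true.
  2 (successors {0, 2, 5}): φ is true.
  3 (successors {3, 5}): φ is true.
  4 (successors {1, 3, 4}): φ is true.
  5 (successors {1, 3, 4}): φ is true.
For instance, at 3:
  At 3: \Diamond \Box p is false, \Box r \to \Box \Diamond (\neg p \land p) is true, so \Diamond \Box p \to (\Box r \to \Box \Diamond (\neg p \land p)) is true.
    At 3: \Diamond \Box p requires \Box p at some successor in {3, 5}.
      At 3: \Box p is false.
      At 5: \Box p is false.
    So \Diamond \Box p is false at 3.
    At 3: \Box r is false, \Box \Diamond (\neg p \land p) is false, so \Box r \to \Box \Diamond (\neg p \land p) is true.
      At 3: \Box r requires r at every successor {3, 5}.
        r fails at 3, so \Box r is false at 3.
      At 3: \Box \Diamond (\neg p \land p) requires \Diamond (\neg p \land p) at every successor {3, 5}.
        \Diamond (\neg p \land p) fails at 3, so \Box \Diamond (\neg p \land p) is false at 3.
Satisfying worlds: {0, 1, 2, 3, 4, 5}

0, 1, 2, 3, 4, 5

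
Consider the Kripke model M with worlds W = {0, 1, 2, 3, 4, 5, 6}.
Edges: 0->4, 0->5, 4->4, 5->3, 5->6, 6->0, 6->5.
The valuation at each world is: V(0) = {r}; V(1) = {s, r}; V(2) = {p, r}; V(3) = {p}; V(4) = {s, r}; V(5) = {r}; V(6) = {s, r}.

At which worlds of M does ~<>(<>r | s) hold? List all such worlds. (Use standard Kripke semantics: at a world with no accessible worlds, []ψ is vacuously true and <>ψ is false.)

Let φ = ~<>(<>r | s). Evaluate φ at each world:
  0 (successors {4, 5}): φ is false.
  1 (successors ∅): φ is true.
  2 (successors ∅): φ is true.
  3 (successors ∅): φ is true.
  4 (successors {4}): φ is false.
  5 (successors {3, 6}): φ is false.
  6 (successors {0, 5}): φ is false.
For instance, at 6:
  At 6: <>(<>r | s) is true, so ~<>(<>r | s) is false.
    At 6: <>(<>r | s) requires <>r | s at some successor in {0, 5}.
      <>r | s holds at 0, so <>(<>r | s) is true at 6.
Satisfying worlds: {1, 2, 3}

1, 2, 3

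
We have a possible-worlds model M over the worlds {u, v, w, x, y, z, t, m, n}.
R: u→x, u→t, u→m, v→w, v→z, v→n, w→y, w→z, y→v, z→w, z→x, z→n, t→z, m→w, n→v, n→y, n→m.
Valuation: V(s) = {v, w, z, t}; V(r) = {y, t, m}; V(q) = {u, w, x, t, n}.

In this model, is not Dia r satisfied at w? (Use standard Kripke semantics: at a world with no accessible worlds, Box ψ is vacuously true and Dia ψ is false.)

Recall that Dia ψ holds at a world iff ψ holds at some accessible world.
At w: Dia r is true, so not Dia r is false.
  At w: Dia r requires r at some successor in {y, z}.
    r holds at y, so Dia r is true at w.

No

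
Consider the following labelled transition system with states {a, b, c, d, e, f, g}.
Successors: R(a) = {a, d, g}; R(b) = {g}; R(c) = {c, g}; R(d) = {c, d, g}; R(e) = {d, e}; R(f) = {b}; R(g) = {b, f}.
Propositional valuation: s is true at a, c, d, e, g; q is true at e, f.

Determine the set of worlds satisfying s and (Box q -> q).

Recall that Box ψ holds at a world iff ψ holds at every accessible world, and Dia ψ holds iff ψ holds at some accessible world.
Let φ = s and (Box q -> q). Evaluate φ at each world:
  a (successors {a, d, g}): φ is true.
  b (successors {g}): φ is false.
  c (successors {c, g}): φ is true.
  d (successors {c, d, g}): φ is true.
  e (successors {d, e}): φ is true.
  f (successors {b}): φ is false.
  g (successors {b, f}): φ is true.
For instance, at g:
  At g: s is true, Box q -> q is true, so s and (Box q -> q) is true.
    At g: Box q is false, q is false, so Box q -> q is true.
      At g: Box q requires q at every successor {b, f}.
        q fails at b, so Box q is false at g.
Satisfying worlds: {a, c, d, e, g}

a, c, d, e, g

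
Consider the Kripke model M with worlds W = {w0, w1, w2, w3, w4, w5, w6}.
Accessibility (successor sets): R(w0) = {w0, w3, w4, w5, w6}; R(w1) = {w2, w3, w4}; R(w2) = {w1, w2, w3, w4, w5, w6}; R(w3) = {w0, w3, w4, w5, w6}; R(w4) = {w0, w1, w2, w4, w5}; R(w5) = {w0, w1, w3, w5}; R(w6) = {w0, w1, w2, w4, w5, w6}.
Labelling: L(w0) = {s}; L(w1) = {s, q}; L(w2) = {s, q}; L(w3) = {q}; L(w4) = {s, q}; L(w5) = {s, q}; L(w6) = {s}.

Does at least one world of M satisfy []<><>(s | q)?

Yes

Let φ = []<><>(s | q). Evaluate φ at each world:
  w0 (successors {w0, w3, w4, w5, w6}): φ is true.
  w1 (successors {w2, w3, w4}): φ is true.
  w2 (successors {w1, w2, w3, w4, w5, w6}): φ is true.
  w3 (successors {w0, w3, w4, w5, w6}): φ is true.
  w4 (successors {w0, w1, w2, w4, w5}): φ is true.
  w5 (successors {w0, w1, w3, w5}): φ is true.
  w6 (successors {w0, w1, w2, w4, w5, w6}): φ is true.
Detail at w0 (witness):
  At w0: []<><>(s | q) requires <><>(s | q) at every successor {w0, w3, w4, w5, w6}.
    At w0: <><>(s | q) is true.
    At w3: <><>(s | q) is true.
    At w4: <><>(s | q) is true.
    At w5: <><>(s | q) is true.
    At w6: <><>(s | q) is true.
  So []<><>(s | q) is true at w0.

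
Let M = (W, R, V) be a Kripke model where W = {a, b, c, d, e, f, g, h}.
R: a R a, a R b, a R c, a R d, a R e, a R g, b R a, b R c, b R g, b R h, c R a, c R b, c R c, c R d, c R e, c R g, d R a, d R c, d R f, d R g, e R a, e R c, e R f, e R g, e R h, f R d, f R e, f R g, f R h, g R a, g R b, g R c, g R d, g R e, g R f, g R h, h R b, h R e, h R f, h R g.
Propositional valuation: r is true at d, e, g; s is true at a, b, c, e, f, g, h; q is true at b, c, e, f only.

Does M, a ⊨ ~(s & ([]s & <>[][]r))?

At a: s & ([]s & <>[][]r) is false, so ~(s & ([]s & <>[][]r)) is true.
  At a: s is true, []s & <>[][]r is false, so s & ([]s & <>[][]r) is false.
    At a: []s is false, <>[][]r is false, so []s & <>[][]r is false.
      At a: []s requires s at every successor {a, b, c, d, e, g}.
        s fails at d, so []s is false at a.
      At a: <>[][]r requires [][]r at some successor in {a, b, c, d, e, g}.
        At a: [][]r is false.
        At b: [][]r is false.
        At c: [][]r is false.
        At d: [][]r is false.
        At e: [][]r is false.
        At g: [][]r is false.
      So <>[][]r is false at a.

Yes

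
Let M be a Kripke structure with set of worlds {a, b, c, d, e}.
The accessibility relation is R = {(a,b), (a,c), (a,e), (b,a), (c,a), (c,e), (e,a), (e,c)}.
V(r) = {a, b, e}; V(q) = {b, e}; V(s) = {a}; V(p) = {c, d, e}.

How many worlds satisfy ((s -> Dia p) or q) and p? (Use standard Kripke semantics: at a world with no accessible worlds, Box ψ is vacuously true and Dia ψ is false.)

3

Recall that Dia ψ holds at a world iff ψ holds at some accessible world.
Let φ = ((s -> Dia p) or q) and p. Evaluate φ at each world:
  a (successors {b, c, e}): φ is false.
  b (successors {a}): φ is false.
  c (successors {a, e}): φ is true.
  d (successors ∅): φ is true.
  e (successors {a, c}): φ is true.
For instance, at b:
  At b: (s -> Dia p) or q is true, p is false, so ((s -> Dia p) or q) and p is false.
    At b: s -> Dia p is true, q is true, so (s -> Dia p) or q is true.
      At b: s is false, Dia p is false, so s -> Dia p is true.
Satisfying worlds: {c, d, e}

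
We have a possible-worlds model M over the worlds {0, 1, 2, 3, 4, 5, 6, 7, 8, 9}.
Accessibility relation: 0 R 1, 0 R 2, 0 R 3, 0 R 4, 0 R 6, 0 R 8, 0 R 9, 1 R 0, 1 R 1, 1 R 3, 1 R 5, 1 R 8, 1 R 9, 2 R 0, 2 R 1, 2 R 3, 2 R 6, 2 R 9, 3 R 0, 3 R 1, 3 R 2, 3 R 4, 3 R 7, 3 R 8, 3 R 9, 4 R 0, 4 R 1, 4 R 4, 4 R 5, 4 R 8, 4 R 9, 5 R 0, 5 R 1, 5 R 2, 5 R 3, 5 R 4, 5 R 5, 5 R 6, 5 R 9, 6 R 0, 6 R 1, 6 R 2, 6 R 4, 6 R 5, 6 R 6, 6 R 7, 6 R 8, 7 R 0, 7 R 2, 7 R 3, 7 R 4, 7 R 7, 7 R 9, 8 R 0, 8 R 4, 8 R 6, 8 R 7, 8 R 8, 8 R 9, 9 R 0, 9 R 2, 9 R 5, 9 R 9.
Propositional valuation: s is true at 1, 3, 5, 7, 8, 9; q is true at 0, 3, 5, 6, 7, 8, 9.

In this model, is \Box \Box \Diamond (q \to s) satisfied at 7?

Recall that \Box ψ holds at a world iff ψ holds at every accessible world, and \Diamond ψ holds iff ψ holds at some accessible world.
At 7: \Box \Box \Diamond (q \to s) requires \Box \Diamond (q \to s) at every successor {0, 2, 3, 4, 7, 9}.
  At 0: \Box \Diamond (q \to s) is true.
  At 2: \Box \Diamond (q \to s) is true.
  At 3: \Box \Diamond (q \to s) is true.
  At 4: \Box \Diamond (q \to s) is true.
  At 7: \Box \Diamond (q \to s) is true.
  At 9: \Box \Diamond (q \to s) is true.
So \Box \Box \Diamond (q \to s) is true at 7.

Yes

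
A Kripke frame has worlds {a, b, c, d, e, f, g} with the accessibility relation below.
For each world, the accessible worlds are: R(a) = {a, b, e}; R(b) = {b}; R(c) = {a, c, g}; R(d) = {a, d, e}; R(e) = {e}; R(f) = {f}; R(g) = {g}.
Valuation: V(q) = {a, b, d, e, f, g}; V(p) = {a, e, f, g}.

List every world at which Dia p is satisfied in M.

Let φ = Dia p. Evaluate φ at each world:
  a (successors {a, b, e}): φ is true.
  b (successors {b}): φ is false.
  c (successors {a, c, g}): φ is true.
  d (successors {a, d, e}): φ is true.
  e (successors {e}): φ is true.
  f (successors {f}): φ is true.
  g (successors {g}): φ is true.
For instance, at g:
  At g: Dia p requires p at some successor in {g}.
    p holds at g, so Dia p is true at g.
Satisfying worlds: {a, c, d, e, f, g}

a, c, d, e, f, g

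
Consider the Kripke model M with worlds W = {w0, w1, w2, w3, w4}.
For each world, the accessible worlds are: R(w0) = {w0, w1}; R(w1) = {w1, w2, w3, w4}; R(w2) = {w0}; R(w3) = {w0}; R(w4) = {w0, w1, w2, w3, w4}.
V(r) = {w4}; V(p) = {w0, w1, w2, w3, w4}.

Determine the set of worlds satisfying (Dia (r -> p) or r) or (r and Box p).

w0, w1, w2, w3, w4

Let φ = (Dia (r -> p) or r) or (r and Box p). Evaluate φ at each world:
  w0 (successors {w0, w1}): φ is true.
  w1 (successors {w1, w2, w3, w4}): φ is true.
  w2 (successors {w0}): φ is true.
  w3 (successors {w0}): φ is true.
  w4 (successors {w0, w1, w2, w3, w4}): φ is true.
For instance, at w1:
  At w1: Dia (r -> p) or r is true, r and Box p is false, so (Dia (r -> p) or r) or (r and Box p) is true.
    At w1: Dia (r -> p) is true, r is false, so Dia (r -> p) or r is true.
      At w1: Dia (r -> p) requires r -> p at some successor in {w1, w2, w3, w4}.
        r -> p holds at w1, so Dia (r -> p) is true at w1.
    At w1: r is false, Box p is true, so r and Box p is false.
      At w1: Box p requires p at every successor {w1, w2, w3, w4}.
        At w1: p is true.
        At w2: p is true.
        At w3: p is true.
        At w4: p is true.
      So Box p is true at w1.
Satisfying worlds: {w0, w1, w2, w3, w4}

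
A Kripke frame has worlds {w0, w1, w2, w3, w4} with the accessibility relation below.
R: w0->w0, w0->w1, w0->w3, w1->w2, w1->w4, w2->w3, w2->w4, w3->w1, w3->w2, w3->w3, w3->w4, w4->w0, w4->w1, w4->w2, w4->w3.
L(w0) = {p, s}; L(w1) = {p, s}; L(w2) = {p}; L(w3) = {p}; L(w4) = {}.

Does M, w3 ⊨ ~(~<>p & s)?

Yes

At w3: ~<>p & s is false, so ~(~<>p & s) is true.
  At w3: ~<>p is false, s is false, so ~<>p & s is false.
    At w3: <>p is true, so ~<>p is false.
      At w3: <>p requires p at some successor in {w1, w2, w3, w4}.
        p holds at w1, so <>p is true at w3.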